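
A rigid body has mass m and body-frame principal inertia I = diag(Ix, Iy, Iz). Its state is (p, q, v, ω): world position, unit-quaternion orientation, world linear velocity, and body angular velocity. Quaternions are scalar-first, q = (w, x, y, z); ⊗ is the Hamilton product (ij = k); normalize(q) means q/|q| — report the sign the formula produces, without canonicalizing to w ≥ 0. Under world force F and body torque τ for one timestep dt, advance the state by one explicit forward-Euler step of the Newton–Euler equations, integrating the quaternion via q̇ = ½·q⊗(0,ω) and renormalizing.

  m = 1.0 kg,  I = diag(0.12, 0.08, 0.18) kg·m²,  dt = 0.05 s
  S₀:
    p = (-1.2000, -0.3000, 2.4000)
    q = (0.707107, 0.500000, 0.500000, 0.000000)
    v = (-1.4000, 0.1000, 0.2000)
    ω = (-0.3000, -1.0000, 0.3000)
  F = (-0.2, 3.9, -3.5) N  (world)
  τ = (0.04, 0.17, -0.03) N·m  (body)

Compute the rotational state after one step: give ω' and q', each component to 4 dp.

ω' = (-0.2708, -0.8971, 0.2950)
q' = (0.7231, 0.4983, 0.4784, -0.0034)

precession coupling ω×(Iω) = (-0.0300, 0.0054, -0.0120)
α = I⁻¹(τ − ω×Iω) = (0.5833, 2.0575, -0.1000)
ω + α·dt = (-0.2708, -0.8971, 0.2950)
Hamilton product q⊗(0,ω) = (0.6500000, -0.0621321, -0.8571070, -0.1378679)
q' = normalize(q + ½dt·q⊗(0,ω)) = (0.7231, 0.4983, 0.4784, -0.0034)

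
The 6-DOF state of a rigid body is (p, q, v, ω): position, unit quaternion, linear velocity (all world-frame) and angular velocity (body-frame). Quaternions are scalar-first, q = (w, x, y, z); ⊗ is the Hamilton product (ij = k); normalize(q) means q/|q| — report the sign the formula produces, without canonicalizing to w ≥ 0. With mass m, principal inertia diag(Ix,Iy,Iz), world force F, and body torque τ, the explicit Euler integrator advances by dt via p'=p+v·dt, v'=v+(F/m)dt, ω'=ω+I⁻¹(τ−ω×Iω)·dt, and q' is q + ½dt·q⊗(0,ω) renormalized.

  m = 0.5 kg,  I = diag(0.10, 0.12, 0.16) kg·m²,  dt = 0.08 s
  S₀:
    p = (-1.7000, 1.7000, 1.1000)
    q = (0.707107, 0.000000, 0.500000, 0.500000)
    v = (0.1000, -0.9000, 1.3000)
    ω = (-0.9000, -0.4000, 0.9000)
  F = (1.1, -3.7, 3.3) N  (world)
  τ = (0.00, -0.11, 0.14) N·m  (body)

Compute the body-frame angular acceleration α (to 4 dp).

ω×(Iω) gyroscopic = (-0.0144, 0.0486, 0.0072)
α = I⁻¹(τ − ω×Iω) = (0.1440, -1.3217, 0.8300)

α = (0.1440, -1.3217, 0.8300)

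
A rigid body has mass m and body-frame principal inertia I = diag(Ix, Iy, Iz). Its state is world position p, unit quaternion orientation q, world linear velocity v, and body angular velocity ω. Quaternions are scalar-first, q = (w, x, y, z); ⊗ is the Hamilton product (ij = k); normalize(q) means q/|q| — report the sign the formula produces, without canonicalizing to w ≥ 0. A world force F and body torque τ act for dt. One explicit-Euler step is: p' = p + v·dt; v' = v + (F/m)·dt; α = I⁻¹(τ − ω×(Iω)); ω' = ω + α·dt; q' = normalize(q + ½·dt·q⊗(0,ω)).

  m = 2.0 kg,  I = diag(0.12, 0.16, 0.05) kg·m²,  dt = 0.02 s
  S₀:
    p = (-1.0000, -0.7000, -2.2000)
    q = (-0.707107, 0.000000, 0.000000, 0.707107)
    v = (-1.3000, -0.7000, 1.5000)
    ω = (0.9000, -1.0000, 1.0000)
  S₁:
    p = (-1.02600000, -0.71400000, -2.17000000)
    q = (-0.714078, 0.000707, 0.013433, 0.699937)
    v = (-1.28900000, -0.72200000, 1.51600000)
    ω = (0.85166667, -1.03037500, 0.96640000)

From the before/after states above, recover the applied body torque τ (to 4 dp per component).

rate change Δω = (-0.04833333, -0.03037500, -0.03360000)
I·α + gyro = (-0.1800, -0.1800, -0.1200)

τ = (-0.1800, -0.1800, -0.1200)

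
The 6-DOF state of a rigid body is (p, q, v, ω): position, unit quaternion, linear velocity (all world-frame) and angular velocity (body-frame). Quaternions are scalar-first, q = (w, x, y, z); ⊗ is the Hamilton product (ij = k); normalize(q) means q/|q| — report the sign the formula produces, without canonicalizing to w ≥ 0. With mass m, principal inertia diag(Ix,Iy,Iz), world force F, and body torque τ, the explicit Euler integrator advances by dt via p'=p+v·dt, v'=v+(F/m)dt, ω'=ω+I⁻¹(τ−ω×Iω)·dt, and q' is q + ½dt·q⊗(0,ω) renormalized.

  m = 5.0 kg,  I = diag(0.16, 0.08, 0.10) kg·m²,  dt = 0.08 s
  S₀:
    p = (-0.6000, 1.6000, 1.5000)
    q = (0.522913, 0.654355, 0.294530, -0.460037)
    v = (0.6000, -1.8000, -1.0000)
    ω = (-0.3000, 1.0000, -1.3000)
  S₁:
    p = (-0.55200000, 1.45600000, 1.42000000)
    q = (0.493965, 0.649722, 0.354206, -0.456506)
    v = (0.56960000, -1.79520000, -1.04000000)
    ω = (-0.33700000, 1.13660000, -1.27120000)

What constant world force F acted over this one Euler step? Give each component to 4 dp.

velocity change Δv = (-0.03040000, 0.00480000, -0.04000000)
applied force F = (-1.9000, 0.3000, -2.5000)

F = (-1.9000, 0.3000, -2.5000)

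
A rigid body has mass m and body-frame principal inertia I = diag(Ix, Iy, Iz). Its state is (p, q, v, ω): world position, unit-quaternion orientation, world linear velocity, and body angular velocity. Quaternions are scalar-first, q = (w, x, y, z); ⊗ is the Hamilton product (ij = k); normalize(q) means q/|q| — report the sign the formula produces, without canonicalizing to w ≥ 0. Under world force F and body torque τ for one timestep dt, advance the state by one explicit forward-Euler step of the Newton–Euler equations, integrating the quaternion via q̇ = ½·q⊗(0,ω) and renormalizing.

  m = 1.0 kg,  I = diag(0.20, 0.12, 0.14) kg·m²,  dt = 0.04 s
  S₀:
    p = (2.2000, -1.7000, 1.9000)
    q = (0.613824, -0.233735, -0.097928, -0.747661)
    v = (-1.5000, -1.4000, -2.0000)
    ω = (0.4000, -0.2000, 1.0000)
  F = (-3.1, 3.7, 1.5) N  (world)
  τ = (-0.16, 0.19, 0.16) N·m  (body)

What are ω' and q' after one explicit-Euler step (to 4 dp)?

ω' = (0.3688, -0.1447, 1.0439)
q' = (0.6301, -0.2337, -0.1017, -0.7335)

gyro term ω×Iω = (-0.0040, 0.0240, 0.0064)
angular accel α = (-0.7800, 1.3833, 1.0971)
ω' = ω + α·dt = (0.3688, -0.1447, 1.0439)
Hamilton product q⊗(0,ω) = (0.8215694, -0.0019306, -0.1880942, 0.6997422)
q' = normalize(q + ½dt·q⊗(0,ω)) = (0.6301, -0.2337, -0.1017, -0.7335)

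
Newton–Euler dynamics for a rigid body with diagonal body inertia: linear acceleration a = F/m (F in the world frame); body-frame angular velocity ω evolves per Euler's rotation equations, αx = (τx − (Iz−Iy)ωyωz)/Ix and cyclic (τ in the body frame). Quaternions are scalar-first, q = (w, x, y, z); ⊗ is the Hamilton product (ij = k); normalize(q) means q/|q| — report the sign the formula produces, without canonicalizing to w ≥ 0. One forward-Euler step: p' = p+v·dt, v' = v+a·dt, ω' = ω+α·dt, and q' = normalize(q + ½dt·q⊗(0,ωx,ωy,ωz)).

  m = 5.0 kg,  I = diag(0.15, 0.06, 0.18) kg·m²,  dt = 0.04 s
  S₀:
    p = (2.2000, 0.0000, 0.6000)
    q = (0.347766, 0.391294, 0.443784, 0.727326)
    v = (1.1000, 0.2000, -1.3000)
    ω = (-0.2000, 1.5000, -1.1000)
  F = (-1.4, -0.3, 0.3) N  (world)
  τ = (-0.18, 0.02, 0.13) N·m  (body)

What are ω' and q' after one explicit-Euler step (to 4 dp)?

ω' = (-0.1952, 1.5177, -1.0771)
q' = (0.3518, 0.3581, 0.4596, 0.7327)

(τ − ω×Iω)/I = (0.1200, 0.4433, 0.5722)
ω + α·dt = (-0.1952, 1.5177, -1.0771)
2q̇ = q⊗(0,ω) = (0.2126414, -1.6487046, 0.8066072, 0.2931552)
q + ½dt·q⊗(0,ω), renormalized = (0.3518, 0.3581, 0.4596, 0.7327)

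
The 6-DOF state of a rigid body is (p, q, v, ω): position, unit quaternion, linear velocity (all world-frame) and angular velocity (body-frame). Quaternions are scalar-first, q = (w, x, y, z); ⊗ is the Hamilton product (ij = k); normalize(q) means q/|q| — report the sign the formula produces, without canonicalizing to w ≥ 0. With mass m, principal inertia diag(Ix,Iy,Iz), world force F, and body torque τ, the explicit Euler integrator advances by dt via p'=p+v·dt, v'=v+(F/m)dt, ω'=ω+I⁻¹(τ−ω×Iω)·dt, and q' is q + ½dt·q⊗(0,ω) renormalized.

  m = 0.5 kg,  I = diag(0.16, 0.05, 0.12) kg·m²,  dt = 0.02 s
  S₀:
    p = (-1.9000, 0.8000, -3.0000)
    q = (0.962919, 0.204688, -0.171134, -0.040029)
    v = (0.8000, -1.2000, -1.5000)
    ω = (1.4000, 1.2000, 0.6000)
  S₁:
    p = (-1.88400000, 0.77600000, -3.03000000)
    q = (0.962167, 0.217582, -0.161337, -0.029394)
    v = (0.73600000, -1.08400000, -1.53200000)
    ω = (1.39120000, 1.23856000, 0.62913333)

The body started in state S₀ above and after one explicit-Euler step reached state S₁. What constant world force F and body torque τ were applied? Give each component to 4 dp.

Δω = ω₁−ω₀ = (-0.00880000, 0.03856000, 0.02913333)
I·α + gyro = (-0.0200, 0.1300, -0.0100)
velocity change Δv = (-0.06400000, 0.11600000, -0.03200000)
applied force F = (-1.6000, 2.9000, -0.8000)

F = (-1.6000, 2.9000, -0.8000)
τ = (-0.0200, 0.1300, -0.0100)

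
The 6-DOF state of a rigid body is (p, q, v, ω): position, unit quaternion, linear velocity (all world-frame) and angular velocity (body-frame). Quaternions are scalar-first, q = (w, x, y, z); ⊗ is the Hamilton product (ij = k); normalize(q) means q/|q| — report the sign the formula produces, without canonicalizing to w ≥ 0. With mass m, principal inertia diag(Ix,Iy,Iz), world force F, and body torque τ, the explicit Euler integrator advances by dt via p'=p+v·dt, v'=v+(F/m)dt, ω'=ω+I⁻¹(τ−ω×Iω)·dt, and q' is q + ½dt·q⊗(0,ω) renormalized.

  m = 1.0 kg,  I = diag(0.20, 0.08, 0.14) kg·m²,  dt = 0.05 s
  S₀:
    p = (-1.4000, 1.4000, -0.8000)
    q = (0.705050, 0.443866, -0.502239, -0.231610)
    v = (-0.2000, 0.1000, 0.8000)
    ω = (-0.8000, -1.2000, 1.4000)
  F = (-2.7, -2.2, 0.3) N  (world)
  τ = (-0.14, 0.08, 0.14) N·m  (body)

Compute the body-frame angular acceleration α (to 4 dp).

α = (-0.1960, 1.8400, 1.8229)

gyro term ω×Iω = (-0.1008, -0.0672, -0.1152)
(τ − ω×Iω)/I = (-0.1960, 1.8400, 1.8229)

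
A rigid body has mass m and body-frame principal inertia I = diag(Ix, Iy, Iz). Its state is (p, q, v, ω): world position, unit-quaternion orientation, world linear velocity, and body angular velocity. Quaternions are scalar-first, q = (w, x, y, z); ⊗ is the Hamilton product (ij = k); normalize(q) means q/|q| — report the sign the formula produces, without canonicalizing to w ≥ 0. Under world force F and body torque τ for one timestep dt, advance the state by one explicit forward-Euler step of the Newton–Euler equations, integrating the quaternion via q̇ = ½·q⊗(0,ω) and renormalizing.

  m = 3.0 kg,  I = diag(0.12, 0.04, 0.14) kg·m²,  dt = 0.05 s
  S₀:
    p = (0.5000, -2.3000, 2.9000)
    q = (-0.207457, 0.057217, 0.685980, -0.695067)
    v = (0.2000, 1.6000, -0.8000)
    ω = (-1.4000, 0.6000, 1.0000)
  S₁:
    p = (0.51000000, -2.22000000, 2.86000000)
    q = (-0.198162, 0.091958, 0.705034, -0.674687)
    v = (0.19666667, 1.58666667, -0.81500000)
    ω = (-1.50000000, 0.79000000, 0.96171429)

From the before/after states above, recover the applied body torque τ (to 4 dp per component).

ω₁ − ω₀ = (-0.10000000, 0.19000000, -0.03828571)
applied torque τ = (-0.1800, 0.1800, -0.0400)

τ = (-0.1800, 0.1800, -0.0400)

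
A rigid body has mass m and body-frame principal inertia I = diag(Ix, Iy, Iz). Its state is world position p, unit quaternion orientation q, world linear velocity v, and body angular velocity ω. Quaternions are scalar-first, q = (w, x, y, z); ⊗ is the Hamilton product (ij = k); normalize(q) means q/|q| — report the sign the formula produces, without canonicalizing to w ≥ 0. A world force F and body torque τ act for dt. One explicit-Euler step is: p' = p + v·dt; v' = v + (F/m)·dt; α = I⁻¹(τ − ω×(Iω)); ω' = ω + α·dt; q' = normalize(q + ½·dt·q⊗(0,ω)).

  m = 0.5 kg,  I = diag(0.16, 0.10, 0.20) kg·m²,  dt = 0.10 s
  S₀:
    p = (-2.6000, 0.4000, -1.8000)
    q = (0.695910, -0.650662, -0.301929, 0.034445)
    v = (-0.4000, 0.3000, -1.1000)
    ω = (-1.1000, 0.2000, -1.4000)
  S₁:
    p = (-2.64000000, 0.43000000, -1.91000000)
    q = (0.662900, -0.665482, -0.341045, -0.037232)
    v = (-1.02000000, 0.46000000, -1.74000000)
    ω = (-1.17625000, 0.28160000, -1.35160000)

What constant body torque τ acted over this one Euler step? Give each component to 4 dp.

τ = (-0.1500, 0.0200, 0.1100)

Δω = ω₁−ω₀ = (-0.07625000, 0.08160000, 0.04840000)
gyro term ω₀×Iω₀ = (-0.0280, -0.0616, 0.0132)
applied torque τ = (-0.1500, 0.0200, 0.1100)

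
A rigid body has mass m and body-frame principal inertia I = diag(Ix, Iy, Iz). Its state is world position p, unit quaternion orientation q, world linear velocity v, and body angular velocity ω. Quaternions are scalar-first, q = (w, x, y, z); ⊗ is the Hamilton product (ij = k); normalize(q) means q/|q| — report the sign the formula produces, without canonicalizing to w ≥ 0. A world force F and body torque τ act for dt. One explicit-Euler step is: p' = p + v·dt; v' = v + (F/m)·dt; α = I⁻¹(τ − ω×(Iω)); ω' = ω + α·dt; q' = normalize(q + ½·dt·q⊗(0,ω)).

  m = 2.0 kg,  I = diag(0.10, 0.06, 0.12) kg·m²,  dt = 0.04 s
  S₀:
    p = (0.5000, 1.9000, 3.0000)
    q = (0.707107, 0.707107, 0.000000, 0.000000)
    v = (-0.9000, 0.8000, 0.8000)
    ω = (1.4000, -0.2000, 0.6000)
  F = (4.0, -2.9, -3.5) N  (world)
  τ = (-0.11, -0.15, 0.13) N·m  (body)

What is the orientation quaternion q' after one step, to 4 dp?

2q̇ = q⊗(0,ω) = (-0.9899498, 0.9899498, -0.5656856, 0.2828428)
q + ½dt·q⊗(0,ω), renormalized = (0.6870, 0.7266, -0.0113, 0.0057)

q' = (0.6870, 0.7266, -0.0113, 0.0057)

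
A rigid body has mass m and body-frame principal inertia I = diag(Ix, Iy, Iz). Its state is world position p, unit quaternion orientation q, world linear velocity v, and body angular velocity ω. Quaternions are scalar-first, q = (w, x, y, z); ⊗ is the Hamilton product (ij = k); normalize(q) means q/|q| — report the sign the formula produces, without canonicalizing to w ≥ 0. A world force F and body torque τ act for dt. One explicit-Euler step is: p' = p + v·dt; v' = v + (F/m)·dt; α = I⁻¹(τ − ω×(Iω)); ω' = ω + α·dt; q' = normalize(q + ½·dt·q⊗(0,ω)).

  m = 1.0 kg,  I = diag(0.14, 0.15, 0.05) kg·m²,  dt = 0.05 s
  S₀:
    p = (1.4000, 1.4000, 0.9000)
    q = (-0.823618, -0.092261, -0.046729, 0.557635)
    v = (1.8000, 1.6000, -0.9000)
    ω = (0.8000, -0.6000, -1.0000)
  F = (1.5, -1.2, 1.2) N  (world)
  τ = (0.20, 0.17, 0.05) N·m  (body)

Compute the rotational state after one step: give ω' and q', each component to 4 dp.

ω' = (0.8929, -0.5193, -0.9452)
q' = (-0.8080, -0.0991, -0.0255, 0.5802)

precession coupling ω×(Iω) = (-0.0600, -0.0720, -0.0048)
(τ − ω×Iω)/I = (1.8571, 1.6133, 1.0960)
new body rate ω' = (0.8929, -0.5193, -0.9452)
Hamilton product q⊗(0,ω) = (0.6034064, -0.2775844, 0.8480178, 0.9163578)
q' = normalize(q + ½dt·q⊗(0,ω)) = (-0.8080, -0.0991, -0.0255, 0.5802)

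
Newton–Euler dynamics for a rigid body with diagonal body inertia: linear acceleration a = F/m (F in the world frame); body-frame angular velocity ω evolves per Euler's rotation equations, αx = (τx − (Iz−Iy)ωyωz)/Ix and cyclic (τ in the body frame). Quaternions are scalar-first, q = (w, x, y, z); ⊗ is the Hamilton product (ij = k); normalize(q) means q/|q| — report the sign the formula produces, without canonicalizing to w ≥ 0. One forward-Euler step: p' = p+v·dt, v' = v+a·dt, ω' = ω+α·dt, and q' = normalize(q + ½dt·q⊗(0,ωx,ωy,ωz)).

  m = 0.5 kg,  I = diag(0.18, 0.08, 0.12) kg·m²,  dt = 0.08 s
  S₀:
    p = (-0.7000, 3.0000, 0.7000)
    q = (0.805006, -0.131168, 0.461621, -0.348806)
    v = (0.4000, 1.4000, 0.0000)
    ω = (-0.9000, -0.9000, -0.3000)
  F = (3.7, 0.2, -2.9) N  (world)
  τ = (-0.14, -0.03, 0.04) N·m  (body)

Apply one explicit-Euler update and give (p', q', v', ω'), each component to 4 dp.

linear accel F/m = (7.4000, 0.4000, -5.8000)
new position p' = (-0.6680, 3.1120, 0.7000)
new velocity v' = (0.9920, 1.4320, -0.4640)
precession coupling ω×(Iω) = (0.0108, 0.0162, -0.0810)
(τ − ω×Iω)/I = (-0.8378, -0.5775, 1.0083)
new body rate ω' = (-0.9670, -0.9462, -0.2193)
q⊗(0,ω) = (0.1927659, -1.1769171, -0.4499304, 0.2920083)
updated quaternion q' = (0.8116, -0.1780, 0.4430, -0.3367)

p' = (-0.6680, 3.1120, 0.7000)
q' = (0.8116, -0.1780, 0.4430, -0.3367)
v' = (0.9920, 1.4320, -0.4640)
ω' = (-0.9670, -0.9462, -0.2193)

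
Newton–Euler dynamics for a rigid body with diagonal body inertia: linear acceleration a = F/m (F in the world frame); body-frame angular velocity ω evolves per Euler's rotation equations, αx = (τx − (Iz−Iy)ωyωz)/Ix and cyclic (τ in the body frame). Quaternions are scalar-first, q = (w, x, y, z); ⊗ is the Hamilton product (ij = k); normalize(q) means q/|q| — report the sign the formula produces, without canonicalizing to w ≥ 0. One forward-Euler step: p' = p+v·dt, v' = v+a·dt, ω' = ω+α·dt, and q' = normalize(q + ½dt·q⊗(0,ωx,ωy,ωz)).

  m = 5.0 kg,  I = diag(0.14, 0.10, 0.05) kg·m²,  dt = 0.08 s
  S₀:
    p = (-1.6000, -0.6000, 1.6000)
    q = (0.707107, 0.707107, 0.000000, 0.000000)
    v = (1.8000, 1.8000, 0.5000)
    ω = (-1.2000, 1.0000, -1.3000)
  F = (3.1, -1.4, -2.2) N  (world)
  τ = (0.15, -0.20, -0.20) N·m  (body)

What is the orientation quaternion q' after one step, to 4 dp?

q' = (0.7386, 0.6710, 0.0648, -0.0085)

Hamilton product q⊗(0,ω) = (0.8485284, -0.8485284, 1.6263461, -0.2121321)
q + ½dt·q⊗(0,ω), renormalized = (0.7386, 0.6710, 0.0648, -0.0085)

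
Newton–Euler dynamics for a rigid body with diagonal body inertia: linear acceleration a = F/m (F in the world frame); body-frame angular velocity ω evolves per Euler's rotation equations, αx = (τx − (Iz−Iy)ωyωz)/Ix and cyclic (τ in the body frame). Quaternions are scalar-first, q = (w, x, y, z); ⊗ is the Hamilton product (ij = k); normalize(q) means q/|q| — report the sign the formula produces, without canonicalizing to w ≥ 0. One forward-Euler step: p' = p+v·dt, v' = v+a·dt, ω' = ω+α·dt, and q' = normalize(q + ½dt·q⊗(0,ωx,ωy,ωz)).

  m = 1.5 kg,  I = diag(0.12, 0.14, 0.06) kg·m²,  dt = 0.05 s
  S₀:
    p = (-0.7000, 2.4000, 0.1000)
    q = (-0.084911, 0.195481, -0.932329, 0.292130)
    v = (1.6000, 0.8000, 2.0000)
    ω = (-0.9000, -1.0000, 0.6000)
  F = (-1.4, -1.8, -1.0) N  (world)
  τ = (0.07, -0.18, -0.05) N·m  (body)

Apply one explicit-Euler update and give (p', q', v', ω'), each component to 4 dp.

p' = (-0.6200, 2.4400, 0.2000)
q' = (-0.1081, 0.1906, -0.9391, 0.2648)
v' = (1.5533, 0.7400, 1.9667)
ω' = (-0.8908, -1.0527, 0.5433)

precession coupling ω×(Iω) = (0.0480, -0.0324, 0.0180)
(τ − ω×Iω)/I = (0.1833, -1.0543, -1.1333)
new body rate ω' = (-0.8908, -1.0527, 0.5433)
Hamilton product q⊗(0,ω) = (-0.9316741, -0.1908475, -0.2952946, -1.0855237)
q + ½dt·q⊗(0,ω), renormalized = (-0.1081, 0.1906, -0.9391, 0.2648)
a = F/m = (-0.9333, -1.2000, -0.6667)
new position p' = (-0.6200, 2.4400, 0.2000)
new velocity v' = (1.5533, 0.7400, 1.9667)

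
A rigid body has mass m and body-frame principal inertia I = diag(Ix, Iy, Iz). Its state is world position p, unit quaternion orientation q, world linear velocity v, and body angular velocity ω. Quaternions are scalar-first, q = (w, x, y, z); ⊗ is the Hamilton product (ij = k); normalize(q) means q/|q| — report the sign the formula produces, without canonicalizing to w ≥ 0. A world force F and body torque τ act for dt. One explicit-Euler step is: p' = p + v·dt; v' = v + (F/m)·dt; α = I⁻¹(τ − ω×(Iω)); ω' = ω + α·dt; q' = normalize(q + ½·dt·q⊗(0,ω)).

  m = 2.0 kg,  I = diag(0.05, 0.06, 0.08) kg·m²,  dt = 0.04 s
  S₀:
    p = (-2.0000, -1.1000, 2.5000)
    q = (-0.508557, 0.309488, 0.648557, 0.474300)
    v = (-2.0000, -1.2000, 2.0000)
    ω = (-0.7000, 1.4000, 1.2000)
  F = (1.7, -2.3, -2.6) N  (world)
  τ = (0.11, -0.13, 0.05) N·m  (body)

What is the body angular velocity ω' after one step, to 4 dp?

α = I⁻¹(τ − ω×Iω) = (1.5280, -2.5867, 0.7475)
ω' = ω + α·dt = (-0.6389, 1.2965, 1.2299)

ω' = (-0.6389, 1.2965, 1.2299)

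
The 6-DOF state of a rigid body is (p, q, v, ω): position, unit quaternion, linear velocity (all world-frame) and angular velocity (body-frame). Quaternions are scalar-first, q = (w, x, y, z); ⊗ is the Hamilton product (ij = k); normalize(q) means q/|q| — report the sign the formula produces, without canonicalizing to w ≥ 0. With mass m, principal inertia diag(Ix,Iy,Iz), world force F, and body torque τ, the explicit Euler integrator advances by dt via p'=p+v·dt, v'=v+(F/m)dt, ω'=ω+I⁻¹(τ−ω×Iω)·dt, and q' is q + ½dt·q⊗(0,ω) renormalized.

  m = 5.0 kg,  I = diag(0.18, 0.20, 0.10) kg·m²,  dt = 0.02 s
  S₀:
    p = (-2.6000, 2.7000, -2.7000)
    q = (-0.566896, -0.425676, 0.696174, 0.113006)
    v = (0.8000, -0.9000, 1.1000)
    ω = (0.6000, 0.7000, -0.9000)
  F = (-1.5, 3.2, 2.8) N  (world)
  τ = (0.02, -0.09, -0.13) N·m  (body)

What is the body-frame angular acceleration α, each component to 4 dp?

α = (-0.2389, -0.2340, -1.3840)

gyro term ω×Iω = (0.0630, -0.0432, 0.0084)
angular accel α = (-0.2389, -0.2340, -1.3840)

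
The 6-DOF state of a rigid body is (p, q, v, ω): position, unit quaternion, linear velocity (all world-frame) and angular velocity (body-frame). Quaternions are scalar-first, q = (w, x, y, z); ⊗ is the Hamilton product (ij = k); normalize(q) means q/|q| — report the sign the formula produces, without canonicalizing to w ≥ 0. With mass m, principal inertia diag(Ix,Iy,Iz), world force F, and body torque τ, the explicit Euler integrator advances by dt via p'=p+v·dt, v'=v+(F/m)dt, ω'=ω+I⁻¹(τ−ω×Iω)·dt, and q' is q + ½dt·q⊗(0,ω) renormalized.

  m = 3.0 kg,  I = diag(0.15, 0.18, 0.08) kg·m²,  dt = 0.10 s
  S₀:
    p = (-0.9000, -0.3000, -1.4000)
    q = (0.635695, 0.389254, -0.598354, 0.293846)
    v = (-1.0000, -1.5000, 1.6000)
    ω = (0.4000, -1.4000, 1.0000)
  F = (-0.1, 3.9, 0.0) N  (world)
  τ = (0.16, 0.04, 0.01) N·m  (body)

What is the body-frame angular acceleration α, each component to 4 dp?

precession coupling ω×(Iω) = (0.1400, 0.0280, -0.0168)
angular accel α = (0.1333, 0.0667, 0.3350)

α = (0.1333, 0.0667, 0.3350)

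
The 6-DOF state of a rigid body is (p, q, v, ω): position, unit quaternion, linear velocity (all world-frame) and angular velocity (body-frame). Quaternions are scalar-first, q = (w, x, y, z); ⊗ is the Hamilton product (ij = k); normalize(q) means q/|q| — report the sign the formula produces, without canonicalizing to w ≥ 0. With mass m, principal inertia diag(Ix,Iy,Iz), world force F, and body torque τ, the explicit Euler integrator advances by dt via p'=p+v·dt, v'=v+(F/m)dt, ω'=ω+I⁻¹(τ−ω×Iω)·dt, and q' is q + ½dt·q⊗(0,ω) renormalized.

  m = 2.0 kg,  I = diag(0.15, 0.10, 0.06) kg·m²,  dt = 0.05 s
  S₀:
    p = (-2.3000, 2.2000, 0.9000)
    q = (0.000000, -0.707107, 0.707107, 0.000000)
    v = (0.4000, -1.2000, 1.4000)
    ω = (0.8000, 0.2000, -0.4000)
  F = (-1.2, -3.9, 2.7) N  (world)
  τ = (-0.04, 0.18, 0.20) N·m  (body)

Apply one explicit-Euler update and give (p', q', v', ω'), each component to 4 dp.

gyro term ω×Iω = (0.0032, -0.0288, -0.0080)
(τ − ω×Iω)/I = (-0.2880, 2.0880, 3.4667)
ω' = ω + α·dt = (0.7856, 0.3044, -0.2267)
q⊗(0,ω) = (0.4242642, -0.2828428, -0.2828428, -0.7071070)
q' = normalize(q + ½dt·q⊗(0,ω)) = (0.0106, -0.7140, 0.6999, -0.0177)
p' = p + v·dt = (-2.2800, 2.1400, 0.9700)
v + (F/m)dt = (0.3700, -1.2975, 1.4675)

p' = (-2.2800, 2.1400, 0.9700)
q' = (0.0106, -0.7140, 0.6999, -0.0177)
v' = (0.3700, -1.2975, 1.4675)
ω' = (0.7856, 0.3044, -0.2267)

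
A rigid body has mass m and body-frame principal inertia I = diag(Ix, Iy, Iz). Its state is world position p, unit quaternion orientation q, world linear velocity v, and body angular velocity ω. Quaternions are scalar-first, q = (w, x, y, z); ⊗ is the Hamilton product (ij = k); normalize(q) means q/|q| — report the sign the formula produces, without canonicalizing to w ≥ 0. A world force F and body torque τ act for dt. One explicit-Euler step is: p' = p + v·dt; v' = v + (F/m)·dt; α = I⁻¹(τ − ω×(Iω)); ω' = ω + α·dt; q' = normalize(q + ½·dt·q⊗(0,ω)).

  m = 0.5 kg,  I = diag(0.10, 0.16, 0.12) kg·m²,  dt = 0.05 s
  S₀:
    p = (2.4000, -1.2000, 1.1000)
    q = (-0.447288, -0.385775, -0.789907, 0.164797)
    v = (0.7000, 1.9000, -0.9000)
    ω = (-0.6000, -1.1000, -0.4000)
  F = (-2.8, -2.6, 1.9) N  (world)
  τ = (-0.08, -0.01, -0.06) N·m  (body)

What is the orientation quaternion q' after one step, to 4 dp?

Hamilton product q⊗(0,ω) = (-1.0344439, 0.7656123, 0.2388286, 0.1293235)
q + ½dt·q⊗(0,ω), renormalized = (-0.4729, -0.3664, -0.7835, 0.1679)

q' = (-0.4729, -0.3664, -0.7835, 0.1679)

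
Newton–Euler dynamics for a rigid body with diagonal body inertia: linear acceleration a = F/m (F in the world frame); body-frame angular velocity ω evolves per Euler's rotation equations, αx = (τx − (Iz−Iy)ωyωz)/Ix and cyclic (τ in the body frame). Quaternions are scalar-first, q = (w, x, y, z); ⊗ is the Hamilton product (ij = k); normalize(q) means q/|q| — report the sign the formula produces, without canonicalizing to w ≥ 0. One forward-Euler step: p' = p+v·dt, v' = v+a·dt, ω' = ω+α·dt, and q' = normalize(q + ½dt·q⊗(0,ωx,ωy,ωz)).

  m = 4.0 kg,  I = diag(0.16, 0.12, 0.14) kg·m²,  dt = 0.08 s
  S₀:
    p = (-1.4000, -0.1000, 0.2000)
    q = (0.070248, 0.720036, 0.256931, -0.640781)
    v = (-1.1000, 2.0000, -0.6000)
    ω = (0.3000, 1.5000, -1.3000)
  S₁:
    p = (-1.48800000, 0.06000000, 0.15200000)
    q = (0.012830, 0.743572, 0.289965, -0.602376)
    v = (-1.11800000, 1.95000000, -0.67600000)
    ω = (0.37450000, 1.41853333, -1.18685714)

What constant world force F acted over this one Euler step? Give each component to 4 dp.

F = (-0.9000, -2.5000, -3.8000)

Δv = v₁−v₀ = (-0.01800000, -0.05000000, -0.07600000)
m·(v₁−v₀)/dt = (-0.9000, -2.5000, -3.8000)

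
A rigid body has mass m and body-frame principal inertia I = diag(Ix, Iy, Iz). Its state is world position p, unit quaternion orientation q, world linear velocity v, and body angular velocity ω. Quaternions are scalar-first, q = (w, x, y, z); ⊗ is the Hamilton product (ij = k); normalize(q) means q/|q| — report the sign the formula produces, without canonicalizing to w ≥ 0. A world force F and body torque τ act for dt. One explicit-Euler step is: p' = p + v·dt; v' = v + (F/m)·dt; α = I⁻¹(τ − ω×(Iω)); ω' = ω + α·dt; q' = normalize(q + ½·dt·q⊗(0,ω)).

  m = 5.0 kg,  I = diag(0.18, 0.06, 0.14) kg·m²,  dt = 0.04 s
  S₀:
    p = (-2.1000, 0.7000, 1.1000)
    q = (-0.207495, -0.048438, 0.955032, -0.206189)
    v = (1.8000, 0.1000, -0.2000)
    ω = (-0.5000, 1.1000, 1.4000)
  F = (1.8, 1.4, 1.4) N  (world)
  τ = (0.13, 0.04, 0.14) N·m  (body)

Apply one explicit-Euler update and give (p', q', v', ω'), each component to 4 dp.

a = F/m = (0.3600, 0.2800, 0.2800)
p + v·dt = (-2.0280, 0.7040, 1.0920)
v' = v + a·dt = (1.8144, 0.1112, -0.1888)
gyro term ω×Iω = (0.1232, -0.0280, 0.0660)
α = I⁻¹(τ − ω×Iω) = (0.0378, 1.1333, 0.5286)
new body rate ω' = (-0.4985, 1.1453, 1.4211)
2q̇ = q⊗(0,ω) = (-0.7860896, 1.6676002, -0.0573368, 0.1337412)
q + ½dt·q⊗(0,ω), renormalized = (-0.2231, -0.0151, 0.9532, -0.2034)

p' = (-2.0280, 0.7040, 1.0920)
q' = (-0.2231, -0.0151, 0.9532, -0.2034)
v' = (1.8144, 0.1112, -0.1888)
ω' = (-0.4985, 1.1453, 1.4211)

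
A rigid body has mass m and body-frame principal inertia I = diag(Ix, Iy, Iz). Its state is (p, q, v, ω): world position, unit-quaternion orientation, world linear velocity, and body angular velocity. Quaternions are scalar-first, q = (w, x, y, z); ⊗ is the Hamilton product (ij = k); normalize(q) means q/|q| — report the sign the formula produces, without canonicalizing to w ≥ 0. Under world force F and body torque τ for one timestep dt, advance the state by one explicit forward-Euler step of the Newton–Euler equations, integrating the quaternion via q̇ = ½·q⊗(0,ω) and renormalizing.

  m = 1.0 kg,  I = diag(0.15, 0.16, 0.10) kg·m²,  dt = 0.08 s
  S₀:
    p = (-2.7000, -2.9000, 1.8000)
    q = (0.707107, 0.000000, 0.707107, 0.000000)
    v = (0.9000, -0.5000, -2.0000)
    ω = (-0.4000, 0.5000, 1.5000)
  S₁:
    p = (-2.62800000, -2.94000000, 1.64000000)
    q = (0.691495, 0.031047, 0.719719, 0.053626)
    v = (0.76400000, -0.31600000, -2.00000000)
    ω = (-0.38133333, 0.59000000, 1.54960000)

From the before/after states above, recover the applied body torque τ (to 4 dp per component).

τ = (-0.0100, 0.1500, 0.0600)

ω₁ − ω₀ = (0.01866667, 0.09000000, 0.04960000)
precession coupling = (-0.0450, -0.0300, -0.0020)
τ = I·(Δω/dt) + ω₀×(Iω₀) = (-0.0100, 0.1500, 0.0600)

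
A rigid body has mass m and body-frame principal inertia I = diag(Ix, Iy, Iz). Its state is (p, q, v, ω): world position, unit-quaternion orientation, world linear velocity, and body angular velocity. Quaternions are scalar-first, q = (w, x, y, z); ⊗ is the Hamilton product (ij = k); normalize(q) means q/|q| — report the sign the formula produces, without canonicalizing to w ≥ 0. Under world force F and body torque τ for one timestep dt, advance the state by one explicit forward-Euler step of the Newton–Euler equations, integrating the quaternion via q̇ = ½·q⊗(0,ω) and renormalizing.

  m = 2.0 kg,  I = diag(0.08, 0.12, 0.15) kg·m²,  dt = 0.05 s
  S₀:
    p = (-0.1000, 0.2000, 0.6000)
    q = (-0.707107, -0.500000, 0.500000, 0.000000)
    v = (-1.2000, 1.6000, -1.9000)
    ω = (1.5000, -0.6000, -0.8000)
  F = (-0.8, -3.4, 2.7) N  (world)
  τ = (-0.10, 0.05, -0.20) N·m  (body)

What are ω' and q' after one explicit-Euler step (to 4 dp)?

angular accel α = (-1.4300, -0.2833, -1.0933)
new body rate ω' = (1.4285, -0.6142, -0.8547)
Hamilton product q⊗(0,ω) = (1.0500000, -1.4606605, 0.0242642, 0.1156856)
q + ½dt·q⊗(0,ω), renormalized = (-0.6802, -0.5360, 0.5001, 0.0029)

ω' = (1.4285, -0.6142, -0.8547)
q' = (-0.6802, -0.5360, 0.5001, 0.0029)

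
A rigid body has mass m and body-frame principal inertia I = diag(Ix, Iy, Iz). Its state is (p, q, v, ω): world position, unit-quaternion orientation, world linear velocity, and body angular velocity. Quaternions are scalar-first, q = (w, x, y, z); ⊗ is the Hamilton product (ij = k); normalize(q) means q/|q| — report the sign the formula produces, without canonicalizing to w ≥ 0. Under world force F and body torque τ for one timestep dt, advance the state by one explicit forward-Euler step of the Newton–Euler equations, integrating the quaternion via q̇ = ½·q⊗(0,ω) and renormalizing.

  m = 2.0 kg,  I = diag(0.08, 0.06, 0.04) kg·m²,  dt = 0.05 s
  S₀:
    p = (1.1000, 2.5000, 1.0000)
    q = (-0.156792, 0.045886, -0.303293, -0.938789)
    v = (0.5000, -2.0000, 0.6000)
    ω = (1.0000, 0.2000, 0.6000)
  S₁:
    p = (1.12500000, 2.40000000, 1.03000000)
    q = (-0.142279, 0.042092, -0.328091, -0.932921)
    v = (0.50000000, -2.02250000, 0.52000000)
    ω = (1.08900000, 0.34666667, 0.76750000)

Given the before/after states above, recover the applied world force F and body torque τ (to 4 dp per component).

v₁ − v₀ = (0.00000000, -0.02250000, -0.08000000)
applied force F = (0.0000, -0.9000, -3.2000)
rate change Δω = (0.08900000, 0.14666667, 0.16750000)
I·α + gyro = (0.1400, 0.2000, 0.1300)

F = (0.0000, -0.9000, -3.2000)
τ = (0.1400, 0.2000, 0.1300)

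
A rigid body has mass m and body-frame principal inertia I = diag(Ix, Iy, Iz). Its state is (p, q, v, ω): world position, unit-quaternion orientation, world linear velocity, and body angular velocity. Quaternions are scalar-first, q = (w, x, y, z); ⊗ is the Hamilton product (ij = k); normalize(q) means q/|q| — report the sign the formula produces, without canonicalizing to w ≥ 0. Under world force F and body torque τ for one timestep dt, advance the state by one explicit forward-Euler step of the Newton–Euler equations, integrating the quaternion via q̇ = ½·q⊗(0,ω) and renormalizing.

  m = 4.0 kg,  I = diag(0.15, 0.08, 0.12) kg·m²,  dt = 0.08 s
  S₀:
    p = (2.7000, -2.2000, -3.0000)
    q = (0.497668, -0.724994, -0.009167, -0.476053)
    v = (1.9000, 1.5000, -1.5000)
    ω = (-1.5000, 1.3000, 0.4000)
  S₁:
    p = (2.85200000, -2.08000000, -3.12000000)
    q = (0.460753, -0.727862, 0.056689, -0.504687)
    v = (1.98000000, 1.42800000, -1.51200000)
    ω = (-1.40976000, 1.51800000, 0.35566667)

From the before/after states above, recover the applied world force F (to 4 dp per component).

velocity change Δv = (0.08000000, -0.07200000, -0.01200000)
applied force F = (4.0000, -3.6000, -0.6000)

F = (4.0000, -3.6000, -0.6000)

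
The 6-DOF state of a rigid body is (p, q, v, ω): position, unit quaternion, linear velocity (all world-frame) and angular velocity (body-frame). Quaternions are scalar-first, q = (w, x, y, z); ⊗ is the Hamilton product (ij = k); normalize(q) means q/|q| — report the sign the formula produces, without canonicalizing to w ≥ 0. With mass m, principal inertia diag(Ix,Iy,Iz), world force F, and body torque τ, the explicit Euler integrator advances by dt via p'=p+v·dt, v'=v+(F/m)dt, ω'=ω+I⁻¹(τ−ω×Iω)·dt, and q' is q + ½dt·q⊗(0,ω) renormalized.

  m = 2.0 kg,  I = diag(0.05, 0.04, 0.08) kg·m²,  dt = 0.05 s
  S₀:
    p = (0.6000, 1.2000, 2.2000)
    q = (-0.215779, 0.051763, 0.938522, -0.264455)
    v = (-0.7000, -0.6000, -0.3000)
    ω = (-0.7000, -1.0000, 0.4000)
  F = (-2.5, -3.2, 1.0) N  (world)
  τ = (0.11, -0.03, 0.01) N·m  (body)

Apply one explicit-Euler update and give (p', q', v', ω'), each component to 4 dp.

(τ − ω×Iω)/I = (2.5200, -0.9600, 0.2125)
new body rate ω' = (-0.5740, -1.0480, 0.4106)
Hamilton product q⊗(0,ω) = (1.0805381, 0.2619991, 0.3801923, 0.5188908)
q + ½dt·q⊗(0,ω), renormalized = (-0.1887, 0.0583, 0.9475, -0.2514)
p' = p + v·dt = (0.5650, 1.1700, 2.1850)
new velocity v' = (-0.7625, -0.6800, -0.2750)

p' = (0.5650, 1.1700, 2.1850)
q' = (-0.1887, 0.0583, 0.9475, -0.2514)
v' = (-0.7625, -0.6800, -0.2750)
ω' = (-0.5740, -1.0480, 0.4106)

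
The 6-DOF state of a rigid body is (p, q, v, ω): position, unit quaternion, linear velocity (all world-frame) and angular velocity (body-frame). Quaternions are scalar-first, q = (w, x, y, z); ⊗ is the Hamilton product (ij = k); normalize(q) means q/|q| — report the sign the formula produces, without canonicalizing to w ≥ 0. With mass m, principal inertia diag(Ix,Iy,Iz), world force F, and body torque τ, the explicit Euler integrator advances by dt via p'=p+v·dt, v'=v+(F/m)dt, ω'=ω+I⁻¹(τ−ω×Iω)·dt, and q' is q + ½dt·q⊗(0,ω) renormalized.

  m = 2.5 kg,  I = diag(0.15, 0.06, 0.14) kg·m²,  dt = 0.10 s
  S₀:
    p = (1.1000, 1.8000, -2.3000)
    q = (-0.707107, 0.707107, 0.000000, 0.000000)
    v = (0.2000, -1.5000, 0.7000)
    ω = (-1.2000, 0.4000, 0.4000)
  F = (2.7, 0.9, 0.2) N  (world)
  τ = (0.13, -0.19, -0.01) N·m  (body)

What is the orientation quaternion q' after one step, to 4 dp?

q' = (-0.6632, 0.7479, -0.0282, 0.0000)

2q̇ = q⊗(0,ω) = (0.8485284, 0.8485284, -0.5656856, 0.0000000)
q + ½dt·q⊗(0,ω), renormalized = (-0.6632, 0.7479, -0.0282, 0.0000)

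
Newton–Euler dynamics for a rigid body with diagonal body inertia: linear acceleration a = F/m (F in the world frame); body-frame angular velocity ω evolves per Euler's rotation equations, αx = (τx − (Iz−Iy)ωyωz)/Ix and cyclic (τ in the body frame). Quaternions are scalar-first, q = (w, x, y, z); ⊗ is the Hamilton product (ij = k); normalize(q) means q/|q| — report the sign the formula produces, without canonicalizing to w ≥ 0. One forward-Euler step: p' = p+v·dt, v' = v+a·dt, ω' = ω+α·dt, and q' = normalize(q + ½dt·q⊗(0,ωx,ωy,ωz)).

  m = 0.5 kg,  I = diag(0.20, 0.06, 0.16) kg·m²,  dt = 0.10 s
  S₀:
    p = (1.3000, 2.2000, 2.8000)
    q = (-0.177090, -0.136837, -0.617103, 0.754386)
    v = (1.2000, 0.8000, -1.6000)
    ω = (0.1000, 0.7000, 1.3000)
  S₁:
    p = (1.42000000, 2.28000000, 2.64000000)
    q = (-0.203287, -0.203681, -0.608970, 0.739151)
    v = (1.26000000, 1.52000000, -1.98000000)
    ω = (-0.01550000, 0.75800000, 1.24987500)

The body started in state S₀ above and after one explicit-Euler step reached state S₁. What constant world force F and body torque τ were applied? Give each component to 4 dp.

F = (0.3000, 3.6000, -1.9000)
τ = (-0.1400, 0.0400, -0.0900)

rate change Δω = (-0.11550000, 0.05800000, -0.05012500)
gyro term ω₀×Iω₀ = (0.0910, 0.0052, -0.0098)
τ = I·(Δω/dt) + ω₀×(Iω₀) = (-0.1400, 0.0400, -0.0900)
Δv = v₁−v₀ = (0.06000000, 0.72000000, -0.38000000)
F = m·Δv/dt = (0.3000, 3.6000, -1.9000)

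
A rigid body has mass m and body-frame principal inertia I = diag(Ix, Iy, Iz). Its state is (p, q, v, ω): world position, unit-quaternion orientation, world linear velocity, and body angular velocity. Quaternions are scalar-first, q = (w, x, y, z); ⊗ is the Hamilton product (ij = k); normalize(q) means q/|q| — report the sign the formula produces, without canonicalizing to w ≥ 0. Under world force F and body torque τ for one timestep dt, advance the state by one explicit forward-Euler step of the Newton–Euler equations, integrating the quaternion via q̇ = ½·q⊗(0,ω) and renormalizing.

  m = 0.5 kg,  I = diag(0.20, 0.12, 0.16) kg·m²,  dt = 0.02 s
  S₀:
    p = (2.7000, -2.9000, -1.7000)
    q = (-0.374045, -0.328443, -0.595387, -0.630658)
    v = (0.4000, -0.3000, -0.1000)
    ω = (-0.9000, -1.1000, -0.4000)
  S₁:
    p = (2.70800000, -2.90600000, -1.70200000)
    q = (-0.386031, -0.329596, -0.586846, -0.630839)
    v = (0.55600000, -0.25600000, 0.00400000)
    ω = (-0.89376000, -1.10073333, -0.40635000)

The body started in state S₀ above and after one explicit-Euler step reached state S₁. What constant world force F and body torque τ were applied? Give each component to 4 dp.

F = (3.9000, 1.1000, 2.6000)
τ = (0.0800, 0.0100, -0.1300)

rate change Δω = (0.00624000, -0.00073333, -0.00635000)
applied torque τ = (0.0800, 0.0100, -0.1300)
v₁ − v₀ = (0.15600000, 0.04400000, 0.10400000)
applied force F = (3.9000, 1.1000, 2.6000)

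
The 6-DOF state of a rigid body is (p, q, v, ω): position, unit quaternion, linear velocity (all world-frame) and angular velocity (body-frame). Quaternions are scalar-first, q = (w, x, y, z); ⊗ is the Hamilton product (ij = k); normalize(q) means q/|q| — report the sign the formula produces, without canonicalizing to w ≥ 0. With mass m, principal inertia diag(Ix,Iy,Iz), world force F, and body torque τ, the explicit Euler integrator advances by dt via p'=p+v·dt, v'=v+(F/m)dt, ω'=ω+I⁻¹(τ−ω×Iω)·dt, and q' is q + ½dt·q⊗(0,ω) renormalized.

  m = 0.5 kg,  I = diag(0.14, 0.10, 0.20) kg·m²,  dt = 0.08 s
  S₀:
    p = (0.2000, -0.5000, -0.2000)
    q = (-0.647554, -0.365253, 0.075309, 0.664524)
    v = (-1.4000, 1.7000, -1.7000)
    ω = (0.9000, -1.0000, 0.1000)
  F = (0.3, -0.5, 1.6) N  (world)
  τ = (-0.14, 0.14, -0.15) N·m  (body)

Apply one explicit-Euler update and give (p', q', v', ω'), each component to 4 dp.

p' = (0.0880, -0.3640, -0.3360)
q' = (-0.6331, -0.3612, 0.1264, 0.6729)
v' = (-1.3520, 1.6200, -1.4440)
ω' = (0.8257, -0.8837, 0.0256)

linear accel F/m = (0.6000, -1.0000, 3.2000)
p + v·dt = (0.0880, -0.3640, -0.3360)
v' = v + a·dt = (-1.3520, 1.6200, -1.4440)
ω×(Iω) gyroscopic = (-0.0100, -0.0054, 0.0360)
angular accel α = (-0.9286, 1.4540, -0.9300)
ω + α·dt = (0.8257, -0.8837, 0.0256)
q⊗(0,ω) = (0.3375843, 0.0892563, 1.2821509, 0.2327195)
q + ½dt·q⊗(0,ω), renormalized = (-0.6331, -0.3612, 0.1264, 0.6729)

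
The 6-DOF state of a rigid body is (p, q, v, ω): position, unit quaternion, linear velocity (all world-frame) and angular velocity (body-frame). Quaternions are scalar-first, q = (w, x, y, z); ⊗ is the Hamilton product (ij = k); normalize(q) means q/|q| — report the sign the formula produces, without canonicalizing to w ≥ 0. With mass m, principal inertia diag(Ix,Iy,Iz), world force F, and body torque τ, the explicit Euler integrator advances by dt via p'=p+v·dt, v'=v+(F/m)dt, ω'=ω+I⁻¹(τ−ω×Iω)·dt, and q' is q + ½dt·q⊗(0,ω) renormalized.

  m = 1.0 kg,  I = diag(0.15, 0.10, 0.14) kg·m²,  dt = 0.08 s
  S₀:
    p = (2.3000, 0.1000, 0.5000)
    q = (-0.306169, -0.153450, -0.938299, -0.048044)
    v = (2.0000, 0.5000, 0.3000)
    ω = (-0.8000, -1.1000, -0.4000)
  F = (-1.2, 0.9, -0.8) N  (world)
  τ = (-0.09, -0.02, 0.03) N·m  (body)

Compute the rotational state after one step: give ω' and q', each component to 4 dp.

ω×(Iω) gyroscopic = (0.0176, 0.0032, -0.0440)
(τ − ω×Iω)/I = (-0.7173, -0.2320, 0.5286)
ω' = ω + α·dt = (-0.8574, -1.1186, -0.3577)
q⊗(0,ω) = (-1.1741065, 0.5674064, 0.3138411, -0.4593766)
q + ½dt·q⊗(0,ω), renormalized = (-0.3526, -0.1305, -0.9243, -0.0663)

ω' = (-0.8574, -1.1186, -0.3577)
q' = (-0.3526, -0.1305, -0.9243, -0.0663)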